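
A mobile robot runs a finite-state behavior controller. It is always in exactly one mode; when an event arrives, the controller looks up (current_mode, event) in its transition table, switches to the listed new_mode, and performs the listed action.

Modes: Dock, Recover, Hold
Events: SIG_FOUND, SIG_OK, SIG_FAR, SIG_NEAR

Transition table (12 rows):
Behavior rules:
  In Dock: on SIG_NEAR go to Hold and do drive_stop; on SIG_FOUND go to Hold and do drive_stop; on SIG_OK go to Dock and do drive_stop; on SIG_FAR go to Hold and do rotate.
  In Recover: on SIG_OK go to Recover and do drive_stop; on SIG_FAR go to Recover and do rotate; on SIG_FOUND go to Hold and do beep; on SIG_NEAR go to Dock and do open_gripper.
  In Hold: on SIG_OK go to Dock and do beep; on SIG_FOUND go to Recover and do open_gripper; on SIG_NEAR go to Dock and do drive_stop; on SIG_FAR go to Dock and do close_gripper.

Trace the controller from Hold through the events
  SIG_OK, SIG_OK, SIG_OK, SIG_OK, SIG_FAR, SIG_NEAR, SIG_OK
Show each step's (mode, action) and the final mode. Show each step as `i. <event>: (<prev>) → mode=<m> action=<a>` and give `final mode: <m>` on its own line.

final mode: Dock

1. SIG_OK: (Hold) → mode=Dock action=beep
2. SIG_OK: (Dock) → mode=Dock action=drive_stop
3. SIG_OK: (Dock) → mode=Dock action=drive_stop
4. SIG_OK: (Dock) → mode=Dock action=drive_stop
5. SIG_FAR: (Dock) → mode=Hold action=rotate
6. SIG_NEAR: (Hold) → mode=Dock action=drive_stop
7. SIG_OK: (Dock) → mode=Dock action=drive_stop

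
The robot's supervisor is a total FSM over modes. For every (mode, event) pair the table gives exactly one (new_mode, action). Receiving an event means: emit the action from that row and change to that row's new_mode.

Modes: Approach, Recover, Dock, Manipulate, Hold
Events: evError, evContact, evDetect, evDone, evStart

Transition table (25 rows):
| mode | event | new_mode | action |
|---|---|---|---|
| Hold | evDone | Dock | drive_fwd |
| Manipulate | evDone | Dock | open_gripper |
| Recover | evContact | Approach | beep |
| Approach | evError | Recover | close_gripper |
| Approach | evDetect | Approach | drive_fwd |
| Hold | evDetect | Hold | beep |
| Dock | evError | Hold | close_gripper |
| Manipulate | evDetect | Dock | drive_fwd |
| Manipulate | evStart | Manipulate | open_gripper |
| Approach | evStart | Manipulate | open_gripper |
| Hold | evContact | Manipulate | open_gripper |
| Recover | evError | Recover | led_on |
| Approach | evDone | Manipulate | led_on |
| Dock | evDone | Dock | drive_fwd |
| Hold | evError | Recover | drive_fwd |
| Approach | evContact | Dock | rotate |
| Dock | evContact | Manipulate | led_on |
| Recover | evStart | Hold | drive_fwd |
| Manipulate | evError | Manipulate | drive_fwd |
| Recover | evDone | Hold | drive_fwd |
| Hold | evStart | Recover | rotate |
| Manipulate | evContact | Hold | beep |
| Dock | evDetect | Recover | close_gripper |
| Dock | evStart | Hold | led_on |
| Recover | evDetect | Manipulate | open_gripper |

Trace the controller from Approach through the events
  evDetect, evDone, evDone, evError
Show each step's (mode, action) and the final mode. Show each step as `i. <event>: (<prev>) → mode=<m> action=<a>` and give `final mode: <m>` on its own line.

final mode: Hold

1. evDetect: (Approach) → mode=Approach action=drive_fwd
2. evDone: (Approach) → mode=Manipulate action=led_on
3. evDone: (Manipulate) → mode=Dock action=open_gripper
4. evError: (Dock) → mode=Hold action=close_gripper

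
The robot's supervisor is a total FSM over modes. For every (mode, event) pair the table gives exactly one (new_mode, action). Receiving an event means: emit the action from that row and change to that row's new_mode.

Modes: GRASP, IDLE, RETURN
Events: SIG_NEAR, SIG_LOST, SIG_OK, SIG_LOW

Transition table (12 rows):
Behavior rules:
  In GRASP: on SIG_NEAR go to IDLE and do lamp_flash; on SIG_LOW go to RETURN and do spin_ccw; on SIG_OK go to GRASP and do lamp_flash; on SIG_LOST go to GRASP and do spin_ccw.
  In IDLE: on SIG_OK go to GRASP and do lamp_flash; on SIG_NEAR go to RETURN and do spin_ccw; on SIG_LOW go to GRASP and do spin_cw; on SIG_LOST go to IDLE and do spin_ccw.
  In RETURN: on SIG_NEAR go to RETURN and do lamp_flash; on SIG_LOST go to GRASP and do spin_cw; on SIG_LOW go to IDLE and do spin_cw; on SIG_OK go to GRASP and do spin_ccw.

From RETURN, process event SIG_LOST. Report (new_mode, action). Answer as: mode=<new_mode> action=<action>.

current mode = RETURN; filter table to that mode:
  (RETURN, SIG_NEAR) → (RETURN, lamp_flash)
  (RETURN, SIG_LOST) → (GRASP, spin_cw)  ← event matches
  (RETURN, SIG_LOW) → (IDLE, spin_cw)
  (RETURN, SIG_OK) → (GRASP, spin_ccw)
event = SIG_LOST selects (GRASP, spin_cw)

mode=GRASP action=spin_cw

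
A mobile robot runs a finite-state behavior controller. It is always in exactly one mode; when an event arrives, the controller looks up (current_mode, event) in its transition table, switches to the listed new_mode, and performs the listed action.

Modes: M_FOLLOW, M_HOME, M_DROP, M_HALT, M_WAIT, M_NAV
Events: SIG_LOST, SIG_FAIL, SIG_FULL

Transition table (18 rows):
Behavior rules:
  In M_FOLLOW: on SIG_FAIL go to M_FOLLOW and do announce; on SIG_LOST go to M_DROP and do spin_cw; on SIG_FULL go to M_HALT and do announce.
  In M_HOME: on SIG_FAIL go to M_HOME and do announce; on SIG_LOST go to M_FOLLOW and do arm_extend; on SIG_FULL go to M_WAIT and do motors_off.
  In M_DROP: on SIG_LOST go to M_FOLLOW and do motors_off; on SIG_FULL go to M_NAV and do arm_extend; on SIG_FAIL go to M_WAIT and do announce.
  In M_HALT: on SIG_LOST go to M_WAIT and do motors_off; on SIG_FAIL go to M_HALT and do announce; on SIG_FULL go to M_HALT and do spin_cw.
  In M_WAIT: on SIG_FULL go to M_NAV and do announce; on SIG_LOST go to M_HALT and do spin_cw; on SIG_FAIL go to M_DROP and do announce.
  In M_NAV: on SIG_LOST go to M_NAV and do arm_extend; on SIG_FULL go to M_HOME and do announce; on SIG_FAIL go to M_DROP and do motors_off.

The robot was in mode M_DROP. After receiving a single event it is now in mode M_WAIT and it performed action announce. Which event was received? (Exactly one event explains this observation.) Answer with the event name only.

SIG_FAIL

try SIG_LOST: (M_DROP, SIG_LOST) → (M_FOLLOW, motors_off)
try SIG_FAIL: (M_DROP, SIG_FAIL) → (M_WAIT, announce)  ← matches
try SIG_FULL: (M_DROP, SIG_FULL) → (M_NAV, arm_extend)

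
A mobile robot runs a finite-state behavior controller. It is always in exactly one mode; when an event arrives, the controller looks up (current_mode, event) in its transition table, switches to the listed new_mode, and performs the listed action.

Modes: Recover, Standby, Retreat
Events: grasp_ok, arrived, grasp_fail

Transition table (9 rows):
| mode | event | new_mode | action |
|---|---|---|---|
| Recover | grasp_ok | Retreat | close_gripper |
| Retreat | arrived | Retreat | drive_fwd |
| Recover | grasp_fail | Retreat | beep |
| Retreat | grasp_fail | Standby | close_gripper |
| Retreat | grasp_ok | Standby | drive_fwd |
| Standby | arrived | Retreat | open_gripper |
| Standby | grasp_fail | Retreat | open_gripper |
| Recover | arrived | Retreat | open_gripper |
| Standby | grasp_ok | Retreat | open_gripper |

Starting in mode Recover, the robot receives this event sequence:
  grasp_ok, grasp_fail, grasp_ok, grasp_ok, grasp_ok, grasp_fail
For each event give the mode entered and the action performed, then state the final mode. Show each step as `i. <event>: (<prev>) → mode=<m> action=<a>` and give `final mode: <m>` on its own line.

final mode: Standby

1. grasp_ok: (Recover) → mode=Retreat action=close_gripper
2. grasp_fail: (Retreat) → mode=Standby action=close_gripper
3. grasp_ok: (Standby) → mode=Retreat action=open_gripper
4. grasp_ok: (Retreat) → mode=Standby action=drive_fwd
5. grasp_ok: (Standby) → mode=Retreat action=open_gripper
6. grasp_fail: (Retreat) → mode=Standby action=close_gripper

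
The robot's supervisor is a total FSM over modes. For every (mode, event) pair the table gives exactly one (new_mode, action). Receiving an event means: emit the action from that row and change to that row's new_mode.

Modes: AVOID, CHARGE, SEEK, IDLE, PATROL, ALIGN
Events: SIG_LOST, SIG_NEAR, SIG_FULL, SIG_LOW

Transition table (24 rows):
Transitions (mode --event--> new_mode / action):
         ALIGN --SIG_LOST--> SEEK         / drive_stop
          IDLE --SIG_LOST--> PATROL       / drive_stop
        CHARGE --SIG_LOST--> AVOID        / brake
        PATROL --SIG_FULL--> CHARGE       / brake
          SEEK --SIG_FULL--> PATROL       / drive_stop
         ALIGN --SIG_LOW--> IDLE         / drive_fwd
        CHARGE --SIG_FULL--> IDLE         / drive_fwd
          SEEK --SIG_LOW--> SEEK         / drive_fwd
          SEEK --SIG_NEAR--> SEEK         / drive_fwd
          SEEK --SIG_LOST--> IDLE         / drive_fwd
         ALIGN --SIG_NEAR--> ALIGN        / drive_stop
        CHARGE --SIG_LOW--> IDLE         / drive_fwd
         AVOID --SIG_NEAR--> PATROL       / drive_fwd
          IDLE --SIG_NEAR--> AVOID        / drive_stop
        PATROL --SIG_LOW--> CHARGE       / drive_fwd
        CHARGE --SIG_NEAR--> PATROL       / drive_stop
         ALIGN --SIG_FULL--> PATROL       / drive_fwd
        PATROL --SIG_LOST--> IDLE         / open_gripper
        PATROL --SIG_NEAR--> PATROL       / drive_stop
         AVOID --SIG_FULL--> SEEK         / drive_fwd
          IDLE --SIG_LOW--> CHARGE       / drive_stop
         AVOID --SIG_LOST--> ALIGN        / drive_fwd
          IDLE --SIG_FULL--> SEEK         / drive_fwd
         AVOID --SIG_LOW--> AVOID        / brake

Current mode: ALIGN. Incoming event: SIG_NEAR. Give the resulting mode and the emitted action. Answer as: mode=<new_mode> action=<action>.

mode=ALIGN action=drive_stop

current mode = ALIGN; filter table to that mode:
  (ALIGN, SIG_LOST) → (SEEK, drive_stop)
  (ALIGN, SIG_LOW) → (IDLE, drive_fwd)
  (ALIGN, SIG_NEAR) → (ALIGN, drive_stop)  ← event matches
  (ALIGN, SIG_FULL) → (PATROL, drive_fwd)
event = SIG_NEAR selects (ALIGN, drive_stop)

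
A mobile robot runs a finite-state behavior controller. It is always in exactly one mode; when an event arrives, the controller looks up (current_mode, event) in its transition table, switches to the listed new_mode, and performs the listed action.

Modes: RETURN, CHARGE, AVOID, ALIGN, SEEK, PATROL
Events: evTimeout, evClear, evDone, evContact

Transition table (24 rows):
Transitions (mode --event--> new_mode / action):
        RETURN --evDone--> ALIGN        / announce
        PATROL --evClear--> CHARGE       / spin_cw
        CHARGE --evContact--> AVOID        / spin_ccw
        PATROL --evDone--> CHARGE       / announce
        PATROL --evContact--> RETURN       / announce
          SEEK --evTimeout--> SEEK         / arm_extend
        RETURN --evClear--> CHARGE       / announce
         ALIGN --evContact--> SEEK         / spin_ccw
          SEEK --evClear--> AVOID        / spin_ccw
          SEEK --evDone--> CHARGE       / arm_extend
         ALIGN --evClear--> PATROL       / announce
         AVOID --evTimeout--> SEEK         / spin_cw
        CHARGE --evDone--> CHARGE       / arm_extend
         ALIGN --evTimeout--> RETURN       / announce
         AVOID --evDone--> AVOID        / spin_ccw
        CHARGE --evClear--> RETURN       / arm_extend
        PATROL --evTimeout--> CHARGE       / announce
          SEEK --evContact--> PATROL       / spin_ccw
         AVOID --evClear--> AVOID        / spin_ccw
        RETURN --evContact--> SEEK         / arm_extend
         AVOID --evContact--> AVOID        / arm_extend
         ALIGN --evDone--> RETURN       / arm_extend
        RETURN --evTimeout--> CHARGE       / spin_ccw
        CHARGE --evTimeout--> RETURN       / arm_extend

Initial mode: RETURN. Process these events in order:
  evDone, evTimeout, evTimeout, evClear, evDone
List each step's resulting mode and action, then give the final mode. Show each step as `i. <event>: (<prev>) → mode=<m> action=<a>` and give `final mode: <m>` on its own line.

final mode: ALIGN

1. evDone: (RETURN) → mode=ALIGN action=announce
2. evTimeout: (ALIGN) → mode=RETURN action=announce
3. evTimeout: (RETURN) → mode=CHARGE action=spin_ccw
4. evClear: (CHARGE) → mode=RETURN action=arm_extend
5. evDone: (RETURN) → mode=ALIGN action=announce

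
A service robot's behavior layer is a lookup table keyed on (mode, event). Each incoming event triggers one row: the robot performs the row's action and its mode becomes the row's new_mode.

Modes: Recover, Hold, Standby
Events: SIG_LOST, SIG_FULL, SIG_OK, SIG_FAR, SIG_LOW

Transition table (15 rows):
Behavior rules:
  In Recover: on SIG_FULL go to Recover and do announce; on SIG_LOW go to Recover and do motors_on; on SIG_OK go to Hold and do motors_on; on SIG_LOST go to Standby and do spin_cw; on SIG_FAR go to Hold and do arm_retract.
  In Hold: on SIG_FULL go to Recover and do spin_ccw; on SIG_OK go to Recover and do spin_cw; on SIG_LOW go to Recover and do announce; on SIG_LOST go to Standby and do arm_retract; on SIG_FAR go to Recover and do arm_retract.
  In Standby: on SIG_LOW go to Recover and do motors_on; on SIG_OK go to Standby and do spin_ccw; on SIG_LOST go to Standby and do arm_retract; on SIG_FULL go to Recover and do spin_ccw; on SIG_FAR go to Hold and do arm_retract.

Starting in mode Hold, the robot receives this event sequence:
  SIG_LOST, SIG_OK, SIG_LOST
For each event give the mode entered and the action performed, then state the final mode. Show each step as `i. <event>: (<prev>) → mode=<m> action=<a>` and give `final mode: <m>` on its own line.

final mode: Standby

1. SIG_LOST: (Hold) → mode=Standby action=arm_retract
2. SIG_OK: (Standby) → mode=Standby action=spin_ccw
3. SIG_LOST: (Standby) → mode=Standby action=arm_retract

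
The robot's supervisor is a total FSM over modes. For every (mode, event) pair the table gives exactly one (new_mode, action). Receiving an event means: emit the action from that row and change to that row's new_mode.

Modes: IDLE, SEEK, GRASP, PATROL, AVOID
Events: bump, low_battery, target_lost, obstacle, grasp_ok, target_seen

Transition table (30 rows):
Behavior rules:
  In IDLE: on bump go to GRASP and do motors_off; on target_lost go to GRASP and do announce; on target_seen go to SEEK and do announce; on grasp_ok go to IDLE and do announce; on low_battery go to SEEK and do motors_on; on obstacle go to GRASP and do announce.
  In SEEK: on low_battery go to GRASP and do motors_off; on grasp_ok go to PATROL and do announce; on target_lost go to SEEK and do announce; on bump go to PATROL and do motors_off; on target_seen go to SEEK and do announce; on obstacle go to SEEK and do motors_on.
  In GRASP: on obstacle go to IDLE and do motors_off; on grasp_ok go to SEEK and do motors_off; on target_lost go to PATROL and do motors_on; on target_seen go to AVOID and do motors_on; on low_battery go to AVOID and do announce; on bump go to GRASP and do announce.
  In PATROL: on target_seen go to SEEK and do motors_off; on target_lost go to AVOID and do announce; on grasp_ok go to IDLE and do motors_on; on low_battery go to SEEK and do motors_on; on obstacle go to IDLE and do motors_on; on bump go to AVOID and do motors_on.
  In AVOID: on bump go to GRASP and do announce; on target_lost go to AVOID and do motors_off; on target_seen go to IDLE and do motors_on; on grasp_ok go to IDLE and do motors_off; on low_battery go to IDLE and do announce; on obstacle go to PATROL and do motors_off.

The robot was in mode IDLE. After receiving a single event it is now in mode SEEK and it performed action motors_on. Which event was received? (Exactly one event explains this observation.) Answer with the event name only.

low_battery

try bump: (IDLE, bump) → (GRASP, motors_off)
try low_battery: (IDLE, low_battery) → (SEEK, motors_on)  ← matches
try target_lost: (IDLE, target_lost) → (GRASP, announce)
try obstacle: (IDLE, obstacle) → (GRASP, announce)
try grasp_ok: (IDLE, grasp_ok) → (IDLE, announce)
try target_seen: (IDLE, target_seen) → (SEEK, announce)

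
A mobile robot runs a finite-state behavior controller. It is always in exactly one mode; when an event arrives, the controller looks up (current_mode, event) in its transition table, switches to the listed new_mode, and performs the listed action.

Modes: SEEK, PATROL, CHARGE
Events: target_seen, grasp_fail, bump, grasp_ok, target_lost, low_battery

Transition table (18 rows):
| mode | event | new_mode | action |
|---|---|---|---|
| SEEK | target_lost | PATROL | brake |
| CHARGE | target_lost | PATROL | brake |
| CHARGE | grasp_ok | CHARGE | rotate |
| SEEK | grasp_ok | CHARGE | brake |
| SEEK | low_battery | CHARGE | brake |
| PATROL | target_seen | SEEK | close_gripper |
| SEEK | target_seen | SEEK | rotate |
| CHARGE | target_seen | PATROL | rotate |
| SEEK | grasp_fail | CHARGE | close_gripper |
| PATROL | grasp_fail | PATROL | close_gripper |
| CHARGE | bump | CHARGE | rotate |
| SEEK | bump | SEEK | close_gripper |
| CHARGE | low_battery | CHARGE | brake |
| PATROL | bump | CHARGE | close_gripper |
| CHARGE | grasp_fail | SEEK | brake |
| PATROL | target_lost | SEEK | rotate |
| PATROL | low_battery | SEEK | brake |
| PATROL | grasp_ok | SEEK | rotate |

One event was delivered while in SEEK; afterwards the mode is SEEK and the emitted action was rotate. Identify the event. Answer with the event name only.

target_seen

try target_seen: (SEEK, target_seen) → (SEEK, rotate)  ← matches
try grasp_fail: (SEEK, grasp_fail) → (CHARGE, close_gripper)
try bump: (SEEK, bump) → (SEEK, close_gripper)
try grasp_ok: (SEEK, grasp_ok) → (CHARGE, brake)
try target_lost: (SEEK, target_lost) → (PATROL, brake)
try low_battery: (SEEK, low_battery) → (CHARGE, brake)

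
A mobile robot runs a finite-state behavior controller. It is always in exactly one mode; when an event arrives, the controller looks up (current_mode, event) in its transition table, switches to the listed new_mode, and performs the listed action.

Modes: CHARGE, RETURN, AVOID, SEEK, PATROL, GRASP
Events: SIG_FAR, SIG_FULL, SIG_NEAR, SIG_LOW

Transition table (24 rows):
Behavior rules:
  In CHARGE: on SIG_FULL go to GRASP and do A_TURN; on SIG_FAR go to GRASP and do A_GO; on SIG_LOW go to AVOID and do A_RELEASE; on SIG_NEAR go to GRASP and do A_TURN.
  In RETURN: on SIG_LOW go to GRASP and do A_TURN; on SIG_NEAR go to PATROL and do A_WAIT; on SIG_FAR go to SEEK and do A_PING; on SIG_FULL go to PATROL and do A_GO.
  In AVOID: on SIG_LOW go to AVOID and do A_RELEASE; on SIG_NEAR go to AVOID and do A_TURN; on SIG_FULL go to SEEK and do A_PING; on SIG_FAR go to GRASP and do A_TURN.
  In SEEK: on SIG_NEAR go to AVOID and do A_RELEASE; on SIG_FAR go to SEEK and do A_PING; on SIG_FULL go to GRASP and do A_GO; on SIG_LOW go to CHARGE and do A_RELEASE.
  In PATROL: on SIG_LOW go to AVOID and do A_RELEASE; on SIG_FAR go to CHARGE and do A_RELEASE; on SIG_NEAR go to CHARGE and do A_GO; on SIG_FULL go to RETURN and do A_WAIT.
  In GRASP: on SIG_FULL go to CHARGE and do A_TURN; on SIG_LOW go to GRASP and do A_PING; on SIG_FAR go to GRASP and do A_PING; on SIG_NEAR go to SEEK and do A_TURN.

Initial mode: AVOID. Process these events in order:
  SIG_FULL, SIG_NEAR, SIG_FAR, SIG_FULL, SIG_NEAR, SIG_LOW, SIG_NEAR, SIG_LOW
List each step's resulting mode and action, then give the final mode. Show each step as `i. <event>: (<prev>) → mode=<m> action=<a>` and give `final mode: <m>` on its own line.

1. SIG_FULL: (AVOID) → mode=SEEK action=A_PING
2. SIG_NEAR: (SEEK) → mode=AVOID action=A_RELEASE
3. SIG_FAR: (AVOID) → mode=GRASP action=A_TURN
4. SIG_FULL: (GRASP) → mode=CHARGE action=A_TURN
5. SIG_NEAR: (CHARGE) → mode=GRASP action=A_TURN
6. SIG_LOW: (GRASP) → mode=GRASP action=A_PING
7. SIG_NEAR: (GRASP) → mode=SEEK action=A_TURN
8. SIG_LOW: (SEEK) → mode=CHARGE action=A_RELEASE

final mode: CHARGE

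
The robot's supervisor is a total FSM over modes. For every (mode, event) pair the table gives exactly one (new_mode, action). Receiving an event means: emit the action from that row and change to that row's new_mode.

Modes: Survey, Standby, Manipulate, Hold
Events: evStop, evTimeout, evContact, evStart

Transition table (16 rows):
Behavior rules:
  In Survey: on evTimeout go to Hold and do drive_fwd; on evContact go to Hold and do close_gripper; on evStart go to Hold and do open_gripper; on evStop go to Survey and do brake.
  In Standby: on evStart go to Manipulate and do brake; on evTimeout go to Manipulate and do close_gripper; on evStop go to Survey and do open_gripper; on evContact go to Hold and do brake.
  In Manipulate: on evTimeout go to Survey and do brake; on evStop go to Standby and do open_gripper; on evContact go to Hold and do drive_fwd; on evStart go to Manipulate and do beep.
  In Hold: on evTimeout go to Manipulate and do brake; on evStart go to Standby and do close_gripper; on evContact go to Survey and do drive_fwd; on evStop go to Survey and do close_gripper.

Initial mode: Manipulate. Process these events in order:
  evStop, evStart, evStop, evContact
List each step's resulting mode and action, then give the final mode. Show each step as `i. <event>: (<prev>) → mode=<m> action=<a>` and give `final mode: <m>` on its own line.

1. evStop: (Manipulate) → mode=Standby action=open_gripper
2. evStart: (Standby) → mode=Manipulate action=brake
3. evStop: (Manipulate) → mode=Standby action=open_gripper
4. evContact: (Standby) → mode=Hold action=brake

final mode: Hold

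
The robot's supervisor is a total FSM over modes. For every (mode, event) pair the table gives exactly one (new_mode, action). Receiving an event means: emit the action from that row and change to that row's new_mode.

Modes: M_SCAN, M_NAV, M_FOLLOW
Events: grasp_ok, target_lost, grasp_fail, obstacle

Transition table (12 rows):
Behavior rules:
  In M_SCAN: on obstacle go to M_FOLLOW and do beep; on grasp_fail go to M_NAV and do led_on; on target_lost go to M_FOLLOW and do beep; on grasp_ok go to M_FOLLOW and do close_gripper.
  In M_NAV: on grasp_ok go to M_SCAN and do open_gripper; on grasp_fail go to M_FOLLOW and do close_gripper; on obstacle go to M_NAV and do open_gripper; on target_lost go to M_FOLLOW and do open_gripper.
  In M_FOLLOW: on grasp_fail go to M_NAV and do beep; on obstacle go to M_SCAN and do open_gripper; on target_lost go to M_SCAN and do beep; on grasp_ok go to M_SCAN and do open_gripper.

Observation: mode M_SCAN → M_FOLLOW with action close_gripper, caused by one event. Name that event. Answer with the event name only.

try grasp_ok: (M_SCAN, grasp_ok) → (M_FOLLOW, close_gripper)  ← matches
try target_lost: (M_SCAN, target_lost) → (M_FOLLOW, beep)
try grasp_fail: (M_SCAN, grasp_fail) → (M_NAV, led_on)
try obstacle: (M_SCAN, obstacle) → (M_FOLLOW, beep)

grasp_ok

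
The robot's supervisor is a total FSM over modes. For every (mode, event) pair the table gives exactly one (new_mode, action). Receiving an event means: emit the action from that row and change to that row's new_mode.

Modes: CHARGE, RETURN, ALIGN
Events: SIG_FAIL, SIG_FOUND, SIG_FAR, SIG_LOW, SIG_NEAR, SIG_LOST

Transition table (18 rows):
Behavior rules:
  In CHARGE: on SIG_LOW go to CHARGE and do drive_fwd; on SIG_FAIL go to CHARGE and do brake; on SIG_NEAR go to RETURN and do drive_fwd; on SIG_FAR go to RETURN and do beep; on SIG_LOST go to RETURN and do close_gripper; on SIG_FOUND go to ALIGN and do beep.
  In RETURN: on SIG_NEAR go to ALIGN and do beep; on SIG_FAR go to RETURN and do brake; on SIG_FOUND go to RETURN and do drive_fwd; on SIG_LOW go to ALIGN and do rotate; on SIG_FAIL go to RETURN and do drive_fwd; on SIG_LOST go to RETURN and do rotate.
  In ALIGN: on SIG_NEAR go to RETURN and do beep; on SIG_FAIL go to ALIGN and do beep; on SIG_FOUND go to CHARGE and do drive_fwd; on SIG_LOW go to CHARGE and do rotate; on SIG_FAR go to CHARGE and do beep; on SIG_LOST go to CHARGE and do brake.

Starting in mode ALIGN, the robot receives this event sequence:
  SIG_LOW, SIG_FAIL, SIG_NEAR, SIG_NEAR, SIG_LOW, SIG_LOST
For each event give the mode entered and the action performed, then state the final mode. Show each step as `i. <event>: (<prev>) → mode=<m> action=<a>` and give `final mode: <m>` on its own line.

1. SIG_LOW: (ALIGN) → mode=CHARGE action=rotate
2. SIG_FAIL: (CHARGE) → mode=CHARGE action=brake
3. SIG_NEAR: (CHARGE) → mode=RETURN action=drive_fwd
4. SIG_NEAR: (RETURN) → mode=ALIGN action=beep
5. SIG_LOW: (ALIGN) → mode=CHARGE action=rotate
6. SIG_LOST: (CHARGE) → mode=RETURN action=close_gripper

final mode: RETURN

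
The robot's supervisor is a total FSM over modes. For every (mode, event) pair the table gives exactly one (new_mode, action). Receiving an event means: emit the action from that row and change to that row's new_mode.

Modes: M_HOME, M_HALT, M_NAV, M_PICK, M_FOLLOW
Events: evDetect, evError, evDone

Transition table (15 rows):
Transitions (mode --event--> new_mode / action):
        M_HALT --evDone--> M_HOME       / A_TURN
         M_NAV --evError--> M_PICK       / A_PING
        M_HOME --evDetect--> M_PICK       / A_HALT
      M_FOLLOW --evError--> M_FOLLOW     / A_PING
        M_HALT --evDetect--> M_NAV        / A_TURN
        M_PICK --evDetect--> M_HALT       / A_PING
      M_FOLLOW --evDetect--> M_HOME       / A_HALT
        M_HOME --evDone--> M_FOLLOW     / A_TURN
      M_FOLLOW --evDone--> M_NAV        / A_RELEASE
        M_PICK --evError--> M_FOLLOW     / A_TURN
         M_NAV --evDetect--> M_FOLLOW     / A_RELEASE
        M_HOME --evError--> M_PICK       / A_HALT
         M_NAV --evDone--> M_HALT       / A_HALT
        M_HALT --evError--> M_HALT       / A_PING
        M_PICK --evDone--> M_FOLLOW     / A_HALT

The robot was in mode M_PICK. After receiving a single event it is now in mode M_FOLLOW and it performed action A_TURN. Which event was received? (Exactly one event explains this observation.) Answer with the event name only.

evError

try evDetect: (M_PICK, evDetect) → (M_HALT, A_PING)
try evError: (M_PICK, evError) → (M_FOLLOW, A_TURN)  ← matches
try evDone: (M_PICK, evDone) → (M_FOLLOW, A_HALT)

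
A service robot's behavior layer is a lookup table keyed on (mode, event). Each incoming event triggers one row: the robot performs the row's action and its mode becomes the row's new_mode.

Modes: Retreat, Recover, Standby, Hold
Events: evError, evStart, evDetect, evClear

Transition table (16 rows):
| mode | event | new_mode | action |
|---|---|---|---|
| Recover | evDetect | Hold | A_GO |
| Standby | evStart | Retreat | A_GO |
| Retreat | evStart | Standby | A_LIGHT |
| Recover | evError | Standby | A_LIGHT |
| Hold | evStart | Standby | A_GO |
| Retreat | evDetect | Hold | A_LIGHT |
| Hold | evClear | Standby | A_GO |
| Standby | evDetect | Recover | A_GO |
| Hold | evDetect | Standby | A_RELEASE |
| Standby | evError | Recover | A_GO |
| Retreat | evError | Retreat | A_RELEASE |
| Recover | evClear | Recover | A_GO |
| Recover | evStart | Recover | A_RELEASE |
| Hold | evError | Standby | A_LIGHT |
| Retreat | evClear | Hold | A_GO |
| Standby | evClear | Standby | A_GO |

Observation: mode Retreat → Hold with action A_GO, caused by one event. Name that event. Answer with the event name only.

try evError: (Retreat, evError) → (Retreat, A_RELEASE)
try evStart: (Retreat, evStart) → (Standby, A_LIGHT)
try evDetect: (Retreat, evDetect) → (Hold, A_LIGHT)
try evClear: (Retreat, evClear) → (Hold, A_GO)  ← matches

evClear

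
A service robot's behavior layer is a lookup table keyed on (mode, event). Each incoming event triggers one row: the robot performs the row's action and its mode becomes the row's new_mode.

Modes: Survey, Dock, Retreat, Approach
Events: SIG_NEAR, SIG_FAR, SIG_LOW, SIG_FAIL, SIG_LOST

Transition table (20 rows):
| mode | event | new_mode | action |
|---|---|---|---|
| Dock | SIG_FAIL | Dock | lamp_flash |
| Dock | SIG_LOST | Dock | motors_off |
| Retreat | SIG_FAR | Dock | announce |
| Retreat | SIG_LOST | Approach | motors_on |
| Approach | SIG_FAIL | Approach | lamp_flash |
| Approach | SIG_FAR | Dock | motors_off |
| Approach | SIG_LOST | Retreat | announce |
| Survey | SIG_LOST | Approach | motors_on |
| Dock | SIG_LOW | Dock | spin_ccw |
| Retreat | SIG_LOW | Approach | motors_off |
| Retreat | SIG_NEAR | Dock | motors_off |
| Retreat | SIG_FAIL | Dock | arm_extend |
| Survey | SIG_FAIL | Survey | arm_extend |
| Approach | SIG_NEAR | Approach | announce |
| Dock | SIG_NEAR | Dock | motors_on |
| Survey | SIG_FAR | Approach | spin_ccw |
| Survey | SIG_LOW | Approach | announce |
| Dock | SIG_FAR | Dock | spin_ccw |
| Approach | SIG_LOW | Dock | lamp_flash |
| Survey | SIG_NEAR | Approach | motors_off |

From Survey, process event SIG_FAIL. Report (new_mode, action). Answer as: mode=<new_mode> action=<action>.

mode=Survey action=arm_extend

current mode = Survey; filter table to that mode:
  (Survey, SIG_LOST) → (Approach, motors_on)
  (Survey, SIG_FAIL) → (Survey, arm_extend)  ← event matches
  (Survey, SIG_FAR) → (Approach, spin_ccw)
  (Survey, SIG_LOW) → (Approach, announce)
  (Survey, SIG_NEAR) → (Approach, motors_off)
event = SIG_FAIL selects (Survey, arm_extend)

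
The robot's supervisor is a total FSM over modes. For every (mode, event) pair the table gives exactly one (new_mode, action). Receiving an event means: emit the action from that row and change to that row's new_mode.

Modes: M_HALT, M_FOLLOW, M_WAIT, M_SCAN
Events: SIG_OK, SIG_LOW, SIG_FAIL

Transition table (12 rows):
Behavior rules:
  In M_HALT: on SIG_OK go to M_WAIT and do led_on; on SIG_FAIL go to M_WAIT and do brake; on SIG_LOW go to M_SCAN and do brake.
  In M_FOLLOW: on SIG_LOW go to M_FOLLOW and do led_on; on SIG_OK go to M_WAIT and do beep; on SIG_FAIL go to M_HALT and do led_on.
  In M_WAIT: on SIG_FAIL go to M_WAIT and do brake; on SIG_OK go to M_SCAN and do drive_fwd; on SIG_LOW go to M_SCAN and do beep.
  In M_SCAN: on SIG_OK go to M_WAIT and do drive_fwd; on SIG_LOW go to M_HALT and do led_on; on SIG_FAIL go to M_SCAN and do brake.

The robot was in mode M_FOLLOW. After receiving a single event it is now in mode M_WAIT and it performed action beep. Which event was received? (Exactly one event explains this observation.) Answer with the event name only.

SIG_OK

try SIG_OK: (M_FOLLOW, SIG_OK) → (M_WAIT, beep)  ← matches
try SIG_LOW: (M_FOLLOW, SIG_LOW) → (M_FOLLOW, led_on)
try SIG_FAIL: (M_FOLLOW, SIG_FAIL) → (M_HALT, led_on)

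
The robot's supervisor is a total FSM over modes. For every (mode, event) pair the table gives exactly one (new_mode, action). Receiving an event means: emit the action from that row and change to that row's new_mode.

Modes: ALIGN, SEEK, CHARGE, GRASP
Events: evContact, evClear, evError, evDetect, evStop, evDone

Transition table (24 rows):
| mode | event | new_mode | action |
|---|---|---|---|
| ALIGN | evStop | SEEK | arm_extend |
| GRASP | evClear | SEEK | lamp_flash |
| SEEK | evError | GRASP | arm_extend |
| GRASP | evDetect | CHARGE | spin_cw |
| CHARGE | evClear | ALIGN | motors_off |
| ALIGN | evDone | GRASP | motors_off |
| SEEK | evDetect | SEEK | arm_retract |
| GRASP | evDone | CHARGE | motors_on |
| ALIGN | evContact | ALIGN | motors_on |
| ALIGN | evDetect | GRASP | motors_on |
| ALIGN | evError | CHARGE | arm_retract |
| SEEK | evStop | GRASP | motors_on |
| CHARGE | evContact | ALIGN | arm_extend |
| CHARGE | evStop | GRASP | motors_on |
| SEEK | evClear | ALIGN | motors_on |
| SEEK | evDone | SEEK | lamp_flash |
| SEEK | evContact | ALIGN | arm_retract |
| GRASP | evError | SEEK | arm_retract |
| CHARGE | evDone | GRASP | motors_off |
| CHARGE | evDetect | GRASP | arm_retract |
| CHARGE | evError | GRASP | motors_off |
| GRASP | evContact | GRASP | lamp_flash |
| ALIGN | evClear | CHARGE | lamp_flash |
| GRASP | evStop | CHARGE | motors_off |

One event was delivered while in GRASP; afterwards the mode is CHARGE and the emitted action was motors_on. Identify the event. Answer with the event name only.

evDone

try evContact: (GRASP, evContact) → (GRASP, lamp_flash)
try evClear: (GRASP, evClear) → (SEEK, lamp_flash)
try evError: (GRASP, evError) → (SEEK, arm_retract)
try evDetect: (GRASP, evDetect) → (CHARGE, spin_cw)
try evStop: (GRASP, evStop) → (CHARGE, motors_off)
try evDone: (GRASP, evDone) → (CHARGE, motors_on)  ← matches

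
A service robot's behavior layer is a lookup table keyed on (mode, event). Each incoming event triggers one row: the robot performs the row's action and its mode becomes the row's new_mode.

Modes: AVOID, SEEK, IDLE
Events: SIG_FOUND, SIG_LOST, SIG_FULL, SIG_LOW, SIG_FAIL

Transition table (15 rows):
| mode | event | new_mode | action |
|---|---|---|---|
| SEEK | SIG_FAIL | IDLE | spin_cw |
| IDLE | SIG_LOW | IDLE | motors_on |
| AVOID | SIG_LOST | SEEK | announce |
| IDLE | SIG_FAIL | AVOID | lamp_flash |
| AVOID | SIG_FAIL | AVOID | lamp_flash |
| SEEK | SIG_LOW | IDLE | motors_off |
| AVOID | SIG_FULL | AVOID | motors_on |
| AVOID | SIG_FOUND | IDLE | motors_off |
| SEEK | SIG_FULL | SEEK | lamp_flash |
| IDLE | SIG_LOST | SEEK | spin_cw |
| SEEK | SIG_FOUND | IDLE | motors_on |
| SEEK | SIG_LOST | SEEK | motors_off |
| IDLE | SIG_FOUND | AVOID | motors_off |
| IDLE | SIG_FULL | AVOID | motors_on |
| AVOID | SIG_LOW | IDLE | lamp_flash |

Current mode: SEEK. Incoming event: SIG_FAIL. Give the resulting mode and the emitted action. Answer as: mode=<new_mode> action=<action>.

current mode = SEEK; filter table to that mode:
  (SEEK, SIG_FAIL) → (IDLE, spin_cw)  ← event matches
  (SEEK, SIG_LOW) → (IDLE, motors_off)
  (SEEK, SIG_FULL) → (SEEK, lamp_flash)
  (SEEK, SIG_FOUND) → (IDLE, motors_on)
  (SEEK, SIG_LOST) → (SEEK, motors_off)
event = SIG_FAIL selects (IDLE, spin_cw)

mode=IDLE action=spin_cw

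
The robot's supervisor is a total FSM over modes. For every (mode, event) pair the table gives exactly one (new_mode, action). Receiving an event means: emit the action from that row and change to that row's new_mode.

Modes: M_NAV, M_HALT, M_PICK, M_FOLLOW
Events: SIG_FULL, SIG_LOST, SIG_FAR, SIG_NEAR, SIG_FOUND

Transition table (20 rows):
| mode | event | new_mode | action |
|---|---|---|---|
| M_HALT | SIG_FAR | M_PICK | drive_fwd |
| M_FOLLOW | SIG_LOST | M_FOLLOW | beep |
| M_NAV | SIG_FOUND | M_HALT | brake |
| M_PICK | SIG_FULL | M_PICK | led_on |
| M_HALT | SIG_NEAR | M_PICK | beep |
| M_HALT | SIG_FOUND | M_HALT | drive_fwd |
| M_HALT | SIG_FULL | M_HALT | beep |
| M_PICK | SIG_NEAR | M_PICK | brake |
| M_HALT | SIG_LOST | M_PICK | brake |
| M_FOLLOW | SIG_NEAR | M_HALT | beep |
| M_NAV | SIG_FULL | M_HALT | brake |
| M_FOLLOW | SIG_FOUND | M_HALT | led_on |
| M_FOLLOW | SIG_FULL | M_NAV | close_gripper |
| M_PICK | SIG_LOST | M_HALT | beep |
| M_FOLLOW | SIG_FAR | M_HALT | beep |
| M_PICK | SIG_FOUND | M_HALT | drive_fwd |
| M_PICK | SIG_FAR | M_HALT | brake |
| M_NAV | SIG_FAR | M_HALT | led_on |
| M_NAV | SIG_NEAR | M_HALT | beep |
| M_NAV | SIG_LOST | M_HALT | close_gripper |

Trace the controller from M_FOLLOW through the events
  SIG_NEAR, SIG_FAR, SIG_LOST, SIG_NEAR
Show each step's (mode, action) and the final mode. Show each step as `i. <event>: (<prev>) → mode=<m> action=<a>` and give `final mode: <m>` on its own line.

final mode: M_PICK

1. SIG_NEAR: (M_FOLLOW) → mode=M_HALT action=beep
2. SIG_FAR: (M_HALT) → mode=M_PICK action=drive_fwd
3. SIG_LOST: (M_PICK) → mode=M_HALT action=beep
4. SIG_NEAR: (M_HALT) → mode=M_PICK action=beep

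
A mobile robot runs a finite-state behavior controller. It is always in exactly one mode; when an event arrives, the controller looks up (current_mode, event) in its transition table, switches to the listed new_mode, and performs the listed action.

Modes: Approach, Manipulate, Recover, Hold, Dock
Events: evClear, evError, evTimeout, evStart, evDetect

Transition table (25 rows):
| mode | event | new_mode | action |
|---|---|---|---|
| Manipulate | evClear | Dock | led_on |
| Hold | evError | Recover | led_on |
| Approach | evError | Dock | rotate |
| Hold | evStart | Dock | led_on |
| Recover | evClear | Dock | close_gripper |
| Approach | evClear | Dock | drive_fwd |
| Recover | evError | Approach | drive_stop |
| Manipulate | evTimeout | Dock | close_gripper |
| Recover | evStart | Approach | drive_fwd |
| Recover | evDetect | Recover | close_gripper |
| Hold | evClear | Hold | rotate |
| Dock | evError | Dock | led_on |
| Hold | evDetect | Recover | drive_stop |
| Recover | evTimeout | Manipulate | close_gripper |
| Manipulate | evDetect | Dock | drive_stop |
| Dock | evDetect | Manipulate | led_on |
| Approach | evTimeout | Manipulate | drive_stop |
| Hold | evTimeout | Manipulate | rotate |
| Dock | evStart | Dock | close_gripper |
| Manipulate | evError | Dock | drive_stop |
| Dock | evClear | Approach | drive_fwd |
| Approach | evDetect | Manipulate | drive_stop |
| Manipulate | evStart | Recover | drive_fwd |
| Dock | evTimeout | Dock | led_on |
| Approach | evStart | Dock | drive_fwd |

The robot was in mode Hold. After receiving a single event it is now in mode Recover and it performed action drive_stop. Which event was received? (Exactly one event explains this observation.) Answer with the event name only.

try evClear: (Hold, evClear) → (Hold, rotate)
try evError: (Hold, evError) → (Recover, led_on)
try evTimeout: (Hold, evTimeout) → (Manipulate, rotate)
try evStart: (Hold, evStart) → (Dock, led_on)
try evDetect: (Hold, evDetect) → (Recover, drive_stop)  ← matches

evDetect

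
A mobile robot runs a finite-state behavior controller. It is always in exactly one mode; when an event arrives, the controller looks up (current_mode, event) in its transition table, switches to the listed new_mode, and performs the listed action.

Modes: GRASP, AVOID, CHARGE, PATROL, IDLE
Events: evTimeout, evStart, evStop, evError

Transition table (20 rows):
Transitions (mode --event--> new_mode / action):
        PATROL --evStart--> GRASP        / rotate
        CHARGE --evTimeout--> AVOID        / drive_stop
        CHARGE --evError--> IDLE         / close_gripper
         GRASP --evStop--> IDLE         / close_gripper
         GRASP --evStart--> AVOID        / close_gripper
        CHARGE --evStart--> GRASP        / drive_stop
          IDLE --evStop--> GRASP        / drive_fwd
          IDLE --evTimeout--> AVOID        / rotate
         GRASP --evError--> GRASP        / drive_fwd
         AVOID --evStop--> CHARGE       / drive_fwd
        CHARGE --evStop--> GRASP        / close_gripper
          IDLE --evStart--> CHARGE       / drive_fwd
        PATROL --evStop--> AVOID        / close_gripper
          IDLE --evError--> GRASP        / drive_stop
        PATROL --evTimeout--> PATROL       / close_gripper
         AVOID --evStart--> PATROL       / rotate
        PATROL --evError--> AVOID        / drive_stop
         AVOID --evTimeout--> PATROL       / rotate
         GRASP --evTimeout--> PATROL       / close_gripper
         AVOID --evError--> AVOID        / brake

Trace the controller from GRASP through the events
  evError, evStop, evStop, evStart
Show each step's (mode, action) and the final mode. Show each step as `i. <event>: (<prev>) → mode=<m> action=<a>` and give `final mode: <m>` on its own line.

final mode: AVOID

1. evError: (GRASP) → mode=GRASP action=drive_fwd
2. evStop: (GRASP) → mode=IDLE action=close_gripper
3. evStop: (IDLE) → mode=GRASP action=drive_fwd
4. evStart: (GRASP) → mode=AVOID action=close_gripper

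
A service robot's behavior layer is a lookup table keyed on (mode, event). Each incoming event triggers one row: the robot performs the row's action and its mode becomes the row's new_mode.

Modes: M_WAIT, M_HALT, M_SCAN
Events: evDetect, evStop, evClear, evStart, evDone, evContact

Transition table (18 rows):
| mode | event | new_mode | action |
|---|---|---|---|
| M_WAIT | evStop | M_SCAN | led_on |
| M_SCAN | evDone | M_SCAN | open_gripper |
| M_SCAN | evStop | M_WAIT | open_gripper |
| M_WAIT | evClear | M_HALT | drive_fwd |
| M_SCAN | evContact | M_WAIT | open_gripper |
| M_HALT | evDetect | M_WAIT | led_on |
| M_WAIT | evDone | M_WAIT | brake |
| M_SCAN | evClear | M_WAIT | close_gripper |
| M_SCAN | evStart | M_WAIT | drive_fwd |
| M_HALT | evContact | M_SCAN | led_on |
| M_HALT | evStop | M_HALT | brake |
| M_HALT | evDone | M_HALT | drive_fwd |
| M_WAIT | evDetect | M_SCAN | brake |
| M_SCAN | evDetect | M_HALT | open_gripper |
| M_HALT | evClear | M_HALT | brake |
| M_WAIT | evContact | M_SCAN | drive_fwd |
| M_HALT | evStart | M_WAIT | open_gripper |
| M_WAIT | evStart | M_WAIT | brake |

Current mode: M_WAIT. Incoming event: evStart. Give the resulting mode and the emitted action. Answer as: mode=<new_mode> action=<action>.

current mode = M_WAIT; filter table to that mode:
  (M_WAIT, evStop) → (M_SCAN, led_on)
  (M_WAIT, evClear) → (M_HALT, drive_fwd)
  (M_WAIT, evDone) → (M_WAIT, brake)
  (M_WAIT, evDetect) → (M_SCAN, brake)
  (M_WAIT, evContact) → (M_SCAN, drive_fwd)
  (M_WAIT, evStart) → (M_WAIT, brake)  ← event matches
event = evStart selects (M_WAIT, brake)

mode=M_WAIT action=brake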